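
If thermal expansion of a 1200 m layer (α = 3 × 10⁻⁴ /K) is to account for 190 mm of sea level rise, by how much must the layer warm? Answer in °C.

ΔT = Δh/(αH) = 0.19 / (3×10⁻⁴ × 1200) ≈ 0.5278 °C

about 0.53 °C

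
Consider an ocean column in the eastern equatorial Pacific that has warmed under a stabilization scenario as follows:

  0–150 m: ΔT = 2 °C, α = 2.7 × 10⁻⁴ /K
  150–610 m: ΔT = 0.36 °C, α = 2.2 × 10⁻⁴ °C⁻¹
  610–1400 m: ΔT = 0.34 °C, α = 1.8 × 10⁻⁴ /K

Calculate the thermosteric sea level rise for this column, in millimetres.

150 × 2.7×10⁻⁴ × 2 = 0.08100 m
150–610 m: 0.36 × 2.2×10⁻⁴ × 460 = 0.036432 m
Layer 3: 1.8×10⁻⁴ × 0.34 × 790 = 0.048348 m
Δh = 0.08100 + 0.036432 + 0.048348 = 0.16578 m

Δh ≈ 170 mm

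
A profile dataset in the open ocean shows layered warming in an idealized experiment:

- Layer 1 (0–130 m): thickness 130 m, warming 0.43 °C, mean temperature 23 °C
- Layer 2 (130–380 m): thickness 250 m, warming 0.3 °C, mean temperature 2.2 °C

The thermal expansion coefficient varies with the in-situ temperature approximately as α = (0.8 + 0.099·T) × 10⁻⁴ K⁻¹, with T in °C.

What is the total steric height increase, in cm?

about 2.5 cm

Layer 1: α = (0.8 + 0.099×23)×10⁻⁴ = 3.077×10⁻⁴ K⁻¹
Layer 2: α = (0.8 + 0.099×2.2)×10⁻⁴ = 1.0178×10⁻⁴ K⁻¹
0–130 m: 3.077×10⁻⁴ × 0.43 × 130 = 0.01720043 m
130–380 m: 1.0178×10⁻⁴ × 0.3 × 250 = 0.0076335 m
Δh = 0.01720043 + 0.0076335 = 0.02483393 m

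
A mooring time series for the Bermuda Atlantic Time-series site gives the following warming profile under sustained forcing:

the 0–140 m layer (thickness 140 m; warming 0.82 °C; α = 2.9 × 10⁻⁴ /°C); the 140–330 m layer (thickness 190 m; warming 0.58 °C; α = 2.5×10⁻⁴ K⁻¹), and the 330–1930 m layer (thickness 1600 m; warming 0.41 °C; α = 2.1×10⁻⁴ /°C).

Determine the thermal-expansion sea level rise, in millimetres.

0–140 m: 140 × 0.82 × 2.9×10⁻⁴ = 0.033292 m
Layer 2: 190 × 0.58 × 2.5×10⁻⁴ = 0.02755 m
330–1930 m: 1600 × 0.41 × 2.1×10⁻⁴ = 0.13776 m
Δh = 0.033292 + 0.02755 + 0.13776 = 0.198602 m ≈ 199 mm

199 mm of thermosteric rise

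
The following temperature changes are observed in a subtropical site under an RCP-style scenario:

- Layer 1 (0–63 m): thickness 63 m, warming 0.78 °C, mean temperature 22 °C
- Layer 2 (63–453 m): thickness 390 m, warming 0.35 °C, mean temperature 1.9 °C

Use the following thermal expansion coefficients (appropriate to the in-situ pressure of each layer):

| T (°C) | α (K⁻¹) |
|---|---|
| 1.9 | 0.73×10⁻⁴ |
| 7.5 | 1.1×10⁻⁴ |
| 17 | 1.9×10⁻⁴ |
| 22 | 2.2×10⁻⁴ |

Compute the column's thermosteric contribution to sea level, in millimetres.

Layer 1 at 22 °C → α = 2.2×10⁻⁴ K⁻¹
Layer 2 at 1.9 °C → α = 0.73×10⁻⁴ K⁻¹
0–63 m: 63 × 0.78 × 2.2×10⁻⁴ = 0.0108108 m
63–453 m: 0.35 × 0.73×10⁻⁴ × 390 = 0.0099645 m
Δh = 0.0108108 + 0.0099645 = 0.0207753 m

20.8 mm of thermosteric rise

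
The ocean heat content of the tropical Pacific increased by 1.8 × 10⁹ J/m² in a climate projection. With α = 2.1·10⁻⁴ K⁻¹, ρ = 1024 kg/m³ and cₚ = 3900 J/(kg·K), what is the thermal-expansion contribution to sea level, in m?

Δh ≈ 0.0947 m

Δh = αQ/(ρcₚ) = 2.1×10⁻⁴ × 1.8×10⁹ / (1024 × 3900) ≈ 0.094651 m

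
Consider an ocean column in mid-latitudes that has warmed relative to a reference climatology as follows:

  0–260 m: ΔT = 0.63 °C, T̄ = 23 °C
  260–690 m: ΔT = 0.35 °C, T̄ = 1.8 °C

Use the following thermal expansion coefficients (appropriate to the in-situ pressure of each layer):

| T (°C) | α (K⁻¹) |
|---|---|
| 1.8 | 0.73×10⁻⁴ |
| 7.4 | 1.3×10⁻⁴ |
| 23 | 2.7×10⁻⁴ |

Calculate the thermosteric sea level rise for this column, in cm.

Layer 1 at 23 °C → α = 2.7×10⁻⁴ K⁻¹
Layer 2 at 1.8 °C → α = 0.73×10⁻⁴ K⁻¹
Layer 1: 0.63 × 2.7×10⁻⁴ × 260 = 0.044226 m
260–690 m: 0.35 × 0.73×10⁻⁴ × 430 = 0.0109865 m
Δh = 0.044226 + 0.0109865 = 0.0552125 m

5.5 cm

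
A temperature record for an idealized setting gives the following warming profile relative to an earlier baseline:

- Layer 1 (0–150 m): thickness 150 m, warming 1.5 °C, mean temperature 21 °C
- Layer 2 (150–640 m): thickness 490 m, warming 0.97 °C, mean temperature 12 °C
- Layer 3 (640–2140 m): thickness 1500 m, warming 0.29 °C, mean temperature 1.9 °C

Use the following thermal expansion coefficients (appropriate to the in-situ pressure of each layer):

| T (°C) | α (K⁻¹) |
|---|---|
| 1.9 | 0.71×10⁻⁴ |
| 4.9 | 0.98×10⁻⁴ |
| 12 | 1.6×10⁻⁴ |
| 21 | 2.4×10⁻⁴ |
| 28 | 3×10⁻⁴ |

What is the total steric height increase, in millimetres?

Layer 1 at 21 °C → α = 2.4×10⁻⁴ K⁻¹
Layer 2 at 12 °C → α = 1.6×10⁻⁴ K⁻¹
Layer 3 at 1.9 °C → α = 0.71×10⁻⁴ K⁻¹
150 × 1.5 × 2.4×10⁻⁴ = 0.05400 m
Layer 2: 1.6×10⁻⁴ × 0.97 × 490 = 0.076048 m
1500 × 0.29 × 0.71×10⁻⁴ = 0.030885 m
Δh = 0.05400 + 0.076048 + 0.030885 = 0.160933 m ≈ 161 mm

161 mm of thermosteric rise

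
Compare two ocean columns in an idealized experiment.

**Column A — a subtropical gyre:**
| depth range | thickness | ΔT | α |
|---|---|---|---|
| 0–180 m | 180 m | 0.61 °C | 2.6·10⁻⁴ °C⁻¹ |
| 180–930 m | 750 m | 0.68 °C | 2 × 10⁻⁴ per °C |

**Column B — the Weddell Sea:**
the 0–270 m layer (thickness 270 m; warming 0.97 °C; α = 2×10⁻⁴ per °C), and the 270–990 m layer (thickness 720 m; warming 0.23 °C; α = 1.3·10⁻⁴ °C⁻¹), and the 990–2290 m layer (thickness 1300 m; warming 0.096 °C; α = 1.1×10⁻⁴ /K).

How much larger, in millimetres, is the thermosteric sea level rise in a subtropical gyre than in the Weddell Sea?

A Layer 1: 180 × 0.61 × 2.6×10⁻⁴ = 0.028548 m
A 180–930 m: 0.68 × 2×10⁻⁴ × 750 = 0.10200 m
A total: 0.130548 m
B Layer 1: 270 × 2×10⁻⁴ × 0.97 = 0.05238 m
B 270–990 m: 720 × 1.3×10⁻⁴ × 0.23 = 0.021528 m
B 1.1×10⁻⁴ × 0.096 × 1300 = 0.013728 m
B total: 0.087636 m
Difference: 0.130548 − 0.087636 = 0.042912 m

42.9 mm larger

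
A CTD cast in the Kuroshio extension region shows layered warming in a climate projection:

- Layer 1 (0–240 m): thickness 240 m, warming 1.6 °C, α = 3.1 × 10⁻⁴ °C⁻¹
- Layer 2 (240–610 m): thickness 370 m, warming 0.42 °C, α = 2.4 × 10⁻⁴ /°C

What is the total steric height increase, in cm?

Layer 1: 3.1×10⁻⁴ × 1.6 × 240 = 0.11904 m
Layer 2: 2.4×10⁻⁴ × 0.42 × 370 = 0.037296 m
Δh = 0.11904 + 0.037296 = 0.156336 m

Δh ≈ 15.6 cm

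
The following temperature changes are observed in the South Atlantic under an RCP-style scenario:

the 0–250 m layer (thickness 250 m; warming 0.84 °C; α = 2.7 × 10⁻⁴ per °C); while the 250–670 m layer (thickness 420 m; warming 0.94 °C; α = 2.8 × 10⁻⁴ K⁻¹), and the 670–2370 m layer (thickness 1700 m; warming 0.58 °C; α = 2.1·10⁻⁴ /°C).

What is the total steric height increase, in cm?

37.4 cm of thermosteric rise

0–250 m: 2.7×10⁻⁴ × 0.84 × 250 = 0.05670 m
Layer 2: 420 × 0.94 × 2.8×10⁻⁴ = 0.110544 m
670–2370 m: 2.1×10⁻⁴ × 0.58 × 1700 = 0.20706 m
Δh = 0.05670 + 0.110544 + 0.20706 = 0.374304 m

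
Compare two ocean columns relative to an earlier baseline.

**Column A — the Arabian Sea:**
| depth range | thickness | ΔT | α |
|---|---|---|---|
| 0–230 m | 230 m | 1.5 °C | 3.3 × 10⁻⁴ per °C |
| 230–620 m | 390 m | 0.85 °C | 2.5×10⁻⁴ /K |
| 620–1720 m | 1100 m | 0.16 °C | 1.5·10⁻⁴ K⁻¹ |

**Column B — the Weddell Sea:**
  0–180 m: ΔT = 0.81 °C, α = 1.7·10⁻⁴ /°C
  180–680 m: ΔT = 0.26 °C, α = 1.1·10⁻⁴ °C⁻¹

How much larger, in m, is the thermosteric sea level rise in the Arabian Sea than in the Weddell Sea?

0.18 m

A Layer 1: 1.5 × 3.3×10⁻⁴ × 230 = 0.11385 m
A 0.85 × 2.5×10⁻⁴ × 390 = 0.082875 m
A 1100 × 1.5×10⁻⁴ × 0.16 = 0.02640 m
A total: 0.223125 m
B 0–180 m: 0.81 × 180 × 1.7×10⁻⁴ = 0.024786 m
B 180–680 m: 0.26 × 500 × 1.1×10⁻⁴ = 0.01430 m
B total: 0.039086 m
Difference: 0.223125 − 0.039086 = 0.184039 m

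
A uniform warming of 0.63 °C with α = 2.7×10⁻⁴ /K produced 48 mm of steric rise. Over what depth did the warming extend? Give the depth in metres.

H = Δh/(αΔT) = 0.048 / (2.7×10⁻⁴ × 0.63) ≈ 282.2 m

H ≈ 282 m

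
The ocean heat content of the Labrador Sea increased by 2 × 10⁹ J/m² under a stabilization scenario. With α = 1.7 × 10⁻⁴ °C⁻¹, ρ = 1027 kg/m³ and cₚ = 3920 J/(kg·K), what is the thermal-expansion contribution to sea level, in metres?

Δh = αQ/(ρcₚ) = 1.7×10⁻⁴ × 2×10⁹ / (1027 × 3920) ≈ 0.084454 m

Δh = 0.0845 m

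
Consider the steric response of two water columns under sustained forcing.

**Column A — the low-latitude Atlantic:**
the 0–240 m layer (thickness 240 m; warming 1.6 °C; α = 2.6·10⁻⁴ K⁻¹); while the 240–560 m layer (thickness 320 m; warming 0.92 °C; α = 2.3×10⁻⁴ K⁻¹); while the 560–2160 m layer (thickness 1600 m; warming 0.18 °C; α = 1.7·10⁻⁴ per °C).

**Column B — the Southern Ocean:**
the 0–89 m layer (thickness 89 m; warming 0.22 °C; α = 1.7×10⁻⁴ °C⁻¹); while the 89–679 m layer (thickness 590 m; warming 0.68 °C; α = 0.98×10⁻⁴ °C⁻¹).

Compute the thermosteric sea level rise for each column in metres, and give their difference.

Δh_A ≈ 0.22 m, Δh_B ≈ 0.043 m; difference ≈ 0.17 m

A Layer 1: 240 × 2.6×10⁻⁴ × 1.6 = 0.09984 m
A 2.3×10⁻⁴ × 320 × 0.92 = 0.067712 m
A Layer 3: 1600 × 1.7×10⁻⁴ × 0.18 = 0.04896 m
A total: 0.216512 m
B Layer 1: 0.22 × 1.7×10⁻⁴ × 89 = 0.0033286 m
B 89–679 m: 590 × 0.98×10⁻⁴ × 0.68 = 0.0393176 m
B total: 0.0426462 m
Difference: 0.216512 − 0.0426462 = 0.1738658 m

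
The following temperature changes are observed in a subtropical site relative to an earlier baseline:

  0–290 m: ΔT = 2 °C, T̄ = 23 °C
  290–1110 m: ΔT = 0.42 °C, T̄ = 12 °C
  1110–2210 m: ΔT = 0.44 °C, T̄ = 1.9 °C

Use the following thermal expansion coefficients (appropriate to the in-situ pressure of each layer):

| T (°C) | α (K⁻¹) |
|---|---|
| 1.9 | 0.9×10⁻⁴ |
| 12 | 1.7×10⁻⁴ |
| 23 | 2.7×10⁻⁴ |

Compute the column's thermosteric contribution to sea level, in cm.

26 cm

Layer 1 at 23 °C → α = 2.7×10⁻⁴ K⁻¹
Layer 2 at 12 °C → α = 1.7×10⁻⁴ K⁻¹
Layer 3 at 1.9 °C → α = 0.9×10⁻⁴ K⁻¹
2 × 290 × 2.7×10⁻⁴ = 0.15660 m
Layer 2: 0.42 × 820 × 1.7×10⁻⁴ = 0.058548 m
1100 × 0.44 × 0.9×10⁻⁴ = 0.04356 m
Δh = 0.15660 + 0.058548 + 0.04356 = 0.258708 m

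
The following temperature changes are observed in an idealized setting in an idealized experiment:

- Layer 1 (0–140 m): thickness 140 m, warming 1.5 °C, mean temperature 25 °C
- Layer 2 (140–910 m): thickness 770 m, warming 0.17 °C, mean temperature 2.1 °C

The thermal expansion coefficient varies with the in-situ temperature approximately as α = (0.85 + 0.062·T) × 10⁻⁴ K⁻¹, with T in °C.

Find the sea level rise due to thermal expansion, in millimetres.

Layer 1: α = (0.85 + 0.062×25)×10⁻⁴ = 2.4×10⁻⁴ K⁻¹
Layer 2: α = (0.85 + 0.062×2.1)×10⁻⁴ = 0.9802×10⁻⁴ K⁻¹
0–140 m: 1.5 × 140 × 2.4×10⁻⁴ = 0.05040 m
140–910 m: 770 × 0.9802×10⁻⁴ × 0.17 = 0.012830818 m
Δh = 0.05040 + 0.012830818 = 0.063230818 m

Δh ≈ 63 mm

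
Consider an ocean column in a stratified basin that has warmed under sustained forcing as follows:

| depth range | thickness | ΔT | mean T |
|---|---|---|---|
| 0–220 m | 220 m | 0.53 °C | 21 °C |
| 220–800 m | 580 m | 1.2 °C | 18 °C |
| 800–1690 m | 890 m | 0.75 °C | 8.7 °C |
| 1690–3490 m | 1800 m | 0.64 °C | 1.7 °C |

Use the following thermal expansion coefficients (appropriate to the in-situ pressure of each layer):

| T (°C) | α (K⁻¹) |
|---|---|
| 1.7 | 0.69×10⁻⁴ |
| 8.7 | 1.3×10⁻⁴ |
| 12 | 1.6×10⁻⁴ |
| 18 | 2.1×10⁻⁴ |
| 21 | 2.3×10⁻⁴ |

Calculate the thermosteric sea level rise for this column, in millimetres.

Layer 1 at 21 °C → α = 2.3×10⁻⁴ K⁻¹
Layer 2 at 18 °C → α = 2.1×10⁻⁴ K⁻¹
Layer 3 at 8.7 °C → α = 1.3×10⁻⁴ K⁻¹
Layer 4 at 1.7 °C → α = 0.69×10⁻⁴ K⁻¹
0–220 m: 2.3×10⁻⁴ × 220 × 0.53 = 0.026818 m
580 × 1.2 × 2.1×10⁻⁴ = 0.14616 m
800–1690 m: 1.3×10⁻⁴ × 0.75 × 890 = 0.086775 m
1690–3490 m: 0.64 × 1800 × 0.69×10⁻⁴ = 0.079488 m
Δh = 0.026818 + 0.14616 + 0.086775 + 0.079488 = 0.339241 m

Δh = 339 mm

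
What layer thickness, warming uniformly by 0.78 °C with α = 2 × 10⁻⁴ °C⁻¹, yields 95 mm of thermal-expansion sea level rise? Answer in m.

H = Δh/(αΔT) = 0.095 / (2×10⁻⁴ × 0.78) ≈ 609.0 m

H ≈ 609 m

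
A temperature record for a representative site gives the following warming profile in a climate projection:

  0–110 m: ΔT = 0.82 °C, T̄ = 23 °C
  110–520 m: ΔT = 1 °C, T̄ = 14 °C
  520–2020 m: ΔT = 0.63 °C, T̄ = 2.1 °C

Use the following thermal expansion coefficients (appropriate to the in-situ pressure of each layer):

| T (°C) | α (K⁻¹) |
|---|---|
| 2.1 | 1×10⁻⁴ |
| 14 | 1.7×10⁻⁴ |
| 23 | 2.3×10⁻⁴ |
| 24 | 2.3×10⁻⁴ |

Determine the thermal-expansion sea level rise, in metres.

Δh = 0.185 m

Layer 1 at 23 °C → α = 2.3×10⁻⁴ K⁻¹
Layer 2 at 14 °C → α = 1.7×10⁻⁴ K⁻¹
Layer 3 at 2.1 °C → α = 1×10⁻⁴ K⁻¹
Layer 1: 2.3×10⁻⁴ × 110 × 0.82 = 0.020746 m
1.7×10⁻⁴ × 410 × 1 = 0.06970 m
520–2020 m: 1500 × 1×10⁻⁴ × 0.63 = 0.09450 m
Δh = 0.020746 + 0.06970 + 0.09450 = 0.184946 m ≈ 0.185 m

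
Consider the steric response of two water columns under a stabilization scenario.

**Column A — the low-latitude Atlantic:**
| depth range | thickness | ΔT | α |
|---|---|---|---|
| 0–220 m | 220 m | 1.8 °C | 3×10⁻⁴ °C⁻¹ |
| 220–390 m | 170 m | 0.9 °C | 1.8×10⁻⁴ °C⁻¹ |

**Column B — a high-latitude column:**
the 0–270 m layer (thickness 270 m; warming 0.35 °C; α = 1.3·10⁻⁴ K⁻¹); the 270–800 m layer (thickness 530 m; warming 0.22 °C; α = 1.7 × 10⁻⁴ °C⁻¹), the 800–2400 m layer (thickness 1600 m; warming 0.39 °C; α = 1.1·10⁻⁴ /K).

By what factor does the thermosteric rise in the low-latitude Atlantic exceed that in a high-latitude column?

A 0–220 m: 1.8 × 220 × 3×10⁻⁴ = 0.11880 m
A 170 × 0.9 × 1.8×10⁻⁴ = 0.02754 m
A total: 0.14634 m
B 1.3×10⁻⁴ × 270 × 0.35 = 0.012285 m
B 270–800 m: 530 × 0.22 × 1.7×10⁻⁴ = 0.019822 m
B 800–2400 m: 1.1×10⁻⁴ × 0.39 × 1600 = 0.06864 m
B total: 0.100747 m
Ratio: 0.14634 / 0.100747 ≈ 1.453

1.5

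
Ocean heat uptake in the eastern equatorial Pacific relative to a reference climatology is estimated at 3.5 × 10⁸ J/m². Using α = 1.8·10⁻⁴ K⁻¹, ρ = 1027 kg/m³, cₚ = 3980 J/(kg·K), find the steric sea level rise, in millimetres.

about 15.4 mm

Δh = αQ/(ρcₚ) = 1.8×10⁻⁴ × 3.5×10⁸ / (1027 × 3980) ≈ 0.015413 m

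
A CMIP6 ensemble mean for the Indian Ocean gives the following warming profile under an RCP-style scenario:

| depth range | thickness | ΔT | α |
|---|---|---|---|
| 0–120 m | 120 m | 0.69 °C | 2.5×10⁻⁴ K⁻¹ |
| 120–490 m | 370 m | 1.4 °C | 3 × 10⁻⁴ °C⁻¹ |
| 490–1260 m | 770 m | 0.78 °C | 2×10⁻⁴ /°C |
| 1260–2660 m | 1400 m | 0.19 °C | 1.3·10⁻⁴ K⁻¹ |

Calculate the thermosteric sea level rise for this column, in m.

Δh ≈ 0.331 m

2.5×10⁻⁴ × 120 × 0.69 = 0.02070 m
3×10⁻⁴ × 370 × 1.4 = 0.15540 m
490–1260 m: 0.78 × 770 × 2×10⁻⁴ = 0.12012 m
Layer 4: 1.3×10⁻⁴ × 1400 × 0.19 = 0.03458 m
Δh = 0.02070 + 0.15540 + 0.12012 + 0.03458 = 0.33080 m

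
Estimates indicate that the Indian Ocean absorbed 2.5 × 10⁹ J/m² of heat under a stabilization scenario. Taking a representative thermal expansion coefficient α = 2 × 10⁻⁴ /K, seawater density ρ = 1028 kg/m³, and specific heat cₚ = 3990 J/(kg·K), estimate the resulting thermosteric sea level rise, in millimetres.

Δh = αQ/(ρcₚ) = 2×10⁻⁴ × 2.5×10⁹ / (1028 × 3990) ≈ 0.12190 m

Δh ≈ 122 mm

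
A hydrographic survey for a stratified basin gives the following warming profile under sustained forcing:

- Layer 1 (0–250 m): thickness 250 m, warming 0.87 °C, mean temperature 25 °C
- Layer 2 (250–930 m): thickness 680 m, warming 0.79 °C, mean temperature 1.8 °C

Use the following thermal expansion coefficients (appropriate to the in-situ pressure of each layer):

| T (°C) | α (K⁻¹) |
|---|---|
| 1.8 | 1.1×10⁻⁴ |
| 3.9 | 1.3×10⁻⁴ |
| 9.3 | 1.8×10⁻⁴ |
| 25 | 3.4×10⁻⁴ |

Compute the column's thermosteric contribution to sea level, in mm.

130 mm

Layer 1 at 25 °C → α = 3.4×10⁻⁴ K⁻¹
Layer 2 at 1.8 °C → α = 1.1×10⁻⁴ K⁻¹
Layer 1: 3.4×10⁻⁴ × 250 × 0.87 = 0.07395 m
250–930 m: 680 × 1.1×10⁻⁴ × 0.79 = 0.059092 m
Δh = 0.07395 + 0.059092 = 0.133042 m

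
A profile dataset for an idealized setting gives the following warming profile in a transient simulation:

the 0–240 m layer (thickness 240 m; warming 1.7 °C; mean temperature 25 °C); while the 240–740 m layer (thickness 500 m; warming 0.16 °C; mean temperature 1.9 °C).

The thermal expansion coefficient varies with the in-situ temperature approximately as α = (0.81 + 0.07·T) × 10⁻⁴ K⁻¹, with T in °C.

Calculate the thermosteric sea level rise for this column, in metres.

about 0.112 m

Layer 1: α = (0.81 + 0.07×25)×10⁻⁴ = 2.56×10⁻⁴ K⁻¹
Layer 2: α = (0.81 + 0.07×1.9)×10⁻⁴ = 0.943×10⁻⁴ K⁻¹
Layer 1: 1.7 × 240 × 2.56×10⁻⁴ = 0.104448 m
240–740 m: 500 × 0.16 × 0.943×10⁻⁴ = 0.007544 m
Δh = 0.104448 + 0.007544 = 0.111992 m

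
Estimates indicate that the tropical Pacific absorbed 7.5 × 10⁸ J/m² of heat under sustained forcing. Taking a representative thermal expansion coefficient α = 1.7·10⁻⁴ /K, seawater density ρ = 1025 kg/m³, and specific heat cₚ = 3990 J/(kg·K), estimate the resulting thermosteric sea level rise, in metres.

Δh = αQ/(ρcₚ) = 1.7×10⁻⁴ × 7.5×10⁸ / (1025 × 3990) ≈ 0.031175 m

0.0312 m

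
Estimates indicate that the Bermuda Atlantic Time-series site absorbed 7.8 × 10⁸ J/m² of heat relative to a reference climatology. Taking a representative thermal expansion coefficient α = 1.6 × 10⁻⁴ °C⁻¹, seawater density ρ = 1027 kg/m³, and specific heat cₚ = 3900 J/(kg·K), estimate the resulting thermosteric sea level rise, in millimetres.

Δh = αQ/(ρcₚ) = 1.6×10⁻⁴ × 7.8×10⁸ / (1027 × 3900) ≈ 0.031159 m

31.2 mm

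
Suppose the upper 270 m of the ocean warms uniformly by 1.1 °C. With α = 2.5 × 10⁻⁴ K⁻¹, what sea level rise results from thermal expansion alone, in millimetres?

about 74.3 mm

Δh = αΔT·H = 2.5×10⁻⁴ × 1.1 × 270 = 0.07425 m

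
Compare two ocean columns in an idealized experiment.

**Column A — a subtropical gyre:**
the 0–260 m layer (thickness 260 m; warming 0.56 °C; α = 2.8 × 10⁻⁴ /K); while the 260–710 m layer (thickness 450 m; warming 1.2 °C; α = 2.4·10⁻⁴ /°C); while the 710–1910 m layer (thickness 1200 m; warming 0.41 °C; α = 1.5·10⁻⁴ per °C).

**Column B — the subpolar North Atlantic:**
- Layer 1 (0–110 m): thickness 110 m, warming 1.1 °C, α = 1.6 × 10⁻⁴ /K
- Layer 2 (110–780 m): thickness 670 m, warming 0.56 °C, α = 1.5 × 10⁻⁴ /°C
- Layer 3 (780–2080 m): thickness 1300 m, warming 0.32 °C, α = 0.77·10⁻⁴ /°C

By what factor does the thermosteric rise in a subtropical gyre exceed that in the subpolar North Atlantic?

a factor of 2.3

A Layer 1: 2.8×10⁻⁴ × 260 × 0.56 = 0.040768 m
A 1.2 × 450 × 2.4×10⁻⁴ = 0.12960 m
A Layer 3: 1.5×10⁻⁴ × 0.41 × 1200 = 0.07380 m
A total: 0.244168 m
B 110 × 1.6×10⁻⁴ × 1.1 = 0.01936 m
B Layer 2: 1.5×10⁻⁴ × 0.56 × 670 = 0.05628 m
B 780–2080 m: 0.32 × 1300 × 0.77×10⁻⁴ = 0.032032 m
B total: 0.107672 m
Ratio: 0.244168 / 0.107672 ≈ 2.268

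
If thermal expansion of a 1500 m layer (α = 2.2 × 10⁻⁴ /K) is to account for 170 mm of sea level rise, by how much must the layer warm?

about 0.515 °C

ΔT = Δh/(αH) = 0.17 / (2.2×10⁻⁴ × 1500) ≈ 0.5152 °C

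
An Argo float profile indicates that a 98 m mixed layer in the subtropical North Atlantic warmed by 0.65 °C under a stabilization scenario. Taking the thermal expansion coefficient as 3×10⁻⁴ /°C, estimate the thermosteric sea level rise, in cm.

Δh ≈ 1.91 cm

Δh = αΔT·H = 3×10⁻⁴ × 0.65 × 98 = 0.01911 m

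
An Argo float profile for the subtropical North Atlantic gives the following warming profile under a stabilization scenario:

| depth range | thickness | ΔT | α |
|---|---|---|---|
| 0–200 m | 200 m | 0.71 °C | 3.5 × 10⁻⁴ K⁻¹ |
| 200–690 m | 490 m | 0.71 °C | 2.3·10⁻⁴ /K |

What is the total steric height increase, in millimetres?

130 mm

Layer 1: 3.5×10⁻⁴ × 200 × 0.71 = 0.04970 m
200–690 m: 0.71 × 490 × 2.3×10⁻⁴ = 0.080017 m
Δh = 0.04970 + 0.080017 = 0.129717 m ≈ 130 mm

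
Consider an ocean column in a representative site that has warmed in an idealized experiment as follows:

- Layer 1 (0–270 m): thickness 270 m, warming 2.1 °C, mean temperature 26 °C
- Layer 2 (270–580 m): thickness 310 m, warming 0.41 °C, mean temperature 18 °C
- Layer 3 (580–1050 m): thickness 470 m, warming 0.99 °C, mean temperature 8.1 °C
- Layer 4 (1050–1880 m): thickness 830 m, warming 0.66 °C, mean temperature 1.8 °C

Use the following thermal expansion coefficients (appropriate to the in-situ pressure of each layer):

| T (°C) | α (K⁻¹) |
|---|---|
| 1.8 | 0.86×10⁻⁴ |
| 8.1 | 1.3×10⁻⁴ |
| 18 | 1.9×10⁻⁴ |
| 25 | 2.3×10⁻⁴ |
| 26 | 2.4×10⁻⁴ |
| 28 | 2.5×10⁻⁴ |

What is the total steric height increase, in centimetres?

Layer 1 at 26 °C → α = 2.4×10⁻⁴ K⁻¹
Layer 2 at 18 °C → α = 1.9×10⁻⁴ K⁻¹
Layer 3 at 8.1 °C → α = 1.3×10⁻⁴ K⁻¹
Layer 4 at 1.8 °C → α = 0.86×10⁻⁴ K⁻¹
270 × 2.4×10⁻⁴ × 2.1 = 0.13608 m
0.41 × 1.9×10⁻⁴ × 310 = 0.024149 m
Layer 3: 0.99 × 1.3×10⁻⁴ × 470 = 0.060489 m
Layer 4: 830 × 0.86×10⁻⁴ × 0.66 = 0.0471108 m
Δh = 0.13608 + 0.024149 + 0.060489 + 0.0471108 = 0.2678288 m

Δh = 26.8 cm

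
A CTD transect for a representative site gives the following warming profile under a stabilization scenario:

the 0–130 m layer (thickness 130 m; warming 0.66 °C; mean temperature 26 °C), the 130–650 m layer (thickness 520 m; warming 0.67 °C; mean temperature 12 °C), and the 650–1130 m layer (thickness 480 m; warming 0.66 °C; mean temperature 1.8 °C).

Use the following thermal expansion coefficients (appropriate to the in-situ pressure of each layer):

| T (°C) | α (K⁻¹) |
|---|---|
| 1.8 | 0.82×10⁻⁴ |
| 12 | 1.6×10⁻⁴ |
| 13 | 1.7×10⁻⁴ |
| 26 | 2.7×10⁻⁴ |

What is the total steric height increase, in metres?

Δh ≈ 0.105 m

Layer 1 at 26 °C → α = 2.7×10⁻⁴ K⁻¹
Layer 2 at 12 °C → α = 1.6×10⁻⁴ K⁻¹
Layer 3 at 1.8 °C → α = 0.82×10⁻⁴ K⁻¹
2.7×10⁻⁴ × 130 × 0.66 = 0.023166 m
Layer 2: 520 × 0.67 × 1.6×10⁻⁴ = 0.055744 m
0.66 × 480 × 0.82×10⁻⁴ = 0.0259776 m
Δh = 0.023166 + 0.055744 + 0.0259776 = 0.1048876 m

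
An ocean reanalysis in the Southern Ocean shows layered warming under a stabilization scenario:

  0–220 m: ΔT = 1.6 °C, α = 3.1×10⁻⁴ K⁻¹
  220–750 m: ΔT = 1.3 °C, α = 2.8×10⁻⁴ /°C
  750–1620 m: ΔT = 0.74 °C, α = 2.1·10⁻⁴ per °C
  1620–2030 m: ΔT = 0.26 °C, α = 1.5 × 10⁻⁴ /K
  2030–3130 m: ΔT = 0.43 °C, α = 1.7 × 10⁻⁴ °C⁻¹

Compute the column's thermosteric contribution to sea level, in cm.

Δh = 53.4 cm

0–220 m: 3.1×10⁻⁴ × 220 × 1.6 = 0.10912 m
220–750 m: 530 × 1.3 × 2.8×10⁻⁴ = 0.19292 m
Layer 3: 0.74 × 870 × 2.1×10⁻⁴ = 0.135198 m
410 × 0.26 × 1.5×10⁻⁴ = 0.01599 m
0.43 × 1100 × 1.7×10⁻⁴ = 0.08041 m
Δh = 0.10912 + 0.19292 + 0.135198 + 0.01599 + 0.08041 = 0.533638 m ≈ 53.4 cm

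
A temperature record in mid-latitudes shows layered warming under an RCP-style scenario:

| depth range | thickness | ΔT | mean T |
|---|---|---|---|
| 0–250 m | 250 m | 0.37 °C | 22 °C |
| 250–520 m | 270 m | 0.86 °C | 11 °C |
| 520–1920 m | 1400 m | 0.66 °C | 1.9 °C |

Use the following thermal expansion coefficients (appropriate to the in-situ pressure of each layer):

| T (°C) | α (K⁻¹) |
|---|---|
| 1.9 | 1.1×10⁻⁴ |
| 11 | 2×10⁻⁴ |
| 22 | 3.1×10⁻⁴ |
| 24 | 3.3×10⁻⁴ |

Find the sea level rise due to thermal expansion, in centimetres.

Δh ≈ 17.7 cm

Layer 1 at 22 °C → α = 3.1×10⁻⁴ K⁻¹
Layer 2 at 11 °C → α = 2×10⁻⁴ K⁻¹
Layer 3 at 1.9 °C → α = 1.1×10⁻⁴ K⁻¹
3.1×10⁻⁴ × 0.37 × 250 = 0.028675 m
Layer 2: 2×10⁻⁴ × 0.86 × 270 = 0.04644 m
Layer 3: 0.66 × 1400 × 1.1×10⁻⁴ = 0.10164 m
Δh = 0.028675 + 0.04644 + 0.10164 = 0.176755 m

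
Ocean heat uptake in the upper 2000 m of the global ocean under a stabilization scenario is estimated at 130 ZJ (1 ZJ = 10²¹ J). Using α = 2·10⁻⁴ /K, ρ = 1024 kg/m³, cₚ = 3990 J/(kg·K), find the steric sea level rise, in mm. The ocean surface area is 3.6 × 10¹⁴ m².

Per unit area: Q = 130×10²¹ / (3.6×10¹⁴) ≈ 3.611×10⁸ J/m²
Δh = αQ/(ρcₚ) = 2×10⁻⁴ × 3.611×10⁸ / (1024 × 3990) ≈ 0.017676 m

18 mm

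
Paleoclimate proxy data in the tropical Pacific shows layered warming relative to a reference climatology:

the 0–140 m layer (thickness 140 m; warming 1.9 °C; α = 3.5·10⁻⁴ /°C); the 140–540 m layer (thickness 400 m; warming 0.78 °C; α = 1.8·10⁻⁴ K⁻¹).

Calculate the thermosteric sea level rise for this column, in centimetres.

14.9 cm of thermosteric rise

3.5×10⁻⁴ × 140 × 1.9 = 0.09310 m
1.8×10⁻⁴ × 400 × 0.78 = 0.05616 m
Δh = 0.09310 + 0.05616 = 0.14926 m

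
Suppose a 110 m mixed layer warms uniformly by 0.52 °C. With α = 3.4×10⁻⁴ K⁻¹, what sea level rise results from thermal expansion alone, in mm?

19 mm of thermosteric rise

Δh = αΔT·H = 3.4×10⁻⁴ × 0.52 × 110 = 0.019448 m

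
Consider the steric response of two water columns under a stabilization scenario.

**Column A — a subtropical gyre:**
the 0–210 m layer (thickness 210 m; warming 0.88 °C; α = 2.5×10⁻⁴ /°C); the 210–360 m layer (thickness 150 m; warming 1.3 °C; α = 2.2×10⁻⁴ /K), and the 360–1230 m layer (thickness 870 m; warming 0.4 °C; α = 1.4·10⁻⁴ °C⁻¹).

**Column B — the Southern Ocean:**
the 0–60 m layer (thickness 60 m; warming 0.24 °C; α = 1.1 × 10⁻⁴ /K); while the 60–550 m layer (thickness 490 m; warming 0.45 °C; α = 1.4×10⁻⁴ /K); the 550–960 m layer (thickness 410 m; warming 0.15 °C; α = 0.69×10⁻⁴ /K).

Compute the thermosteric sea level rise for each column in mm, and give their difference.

Δh_A ≈ 140 mm, Δh_B ≈ 37 mm; difference ≈ 100 mm

A 0–210 m: 2.5×10⁻⁴ × 210 × 0.88 = 0.04620 m
A Layer 2: 2.2×10⁻⁴ × 150 × 1.3 = 0.04290 m
A Layer 3: 0.4 × 1.4×10⁻⁴ × 870 = 0.04872 m
A total: 0.13782 m
B 1.1×10⁻⁴ × 60 × 0.24 = 0.001584 m
B 0.45 × 490 × 1.4×10⁻⁴ = 0.03087 m
B 550–960 m: 410 × 0.69×10⁻⁴ × 0.15 = 0.0042435 m
B total: 0.0366975 m
Difference: 0.13782 − 0.0366975 = 0.1011225 m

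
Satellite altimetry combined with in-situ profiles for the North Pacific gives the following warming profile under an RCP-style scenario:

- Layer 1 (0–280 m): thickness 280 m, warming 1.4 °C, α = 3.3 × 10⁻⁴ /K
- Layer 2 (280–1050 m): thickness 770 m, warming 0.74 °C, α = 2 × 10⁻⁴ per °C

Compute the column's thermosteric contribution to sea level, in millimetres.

243 mm

Layer 1: 280 × 1.4 × 3.3×10⁻⁴ = 0.12936 m
280–1050 m: 770 × 2×10⁻⁴ × 0.74 = 0.11396 m
Δh = 0.12936 + 0.11396 = 0.24332 m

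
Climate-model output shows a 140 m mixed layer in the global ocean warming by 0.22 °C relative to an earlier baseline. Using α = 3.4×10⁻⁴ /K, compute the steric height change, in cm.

1.05 cm

Δh = αΔT·H = 3.4×10⁻⁴ × 0.22 × 140 = 0.010472 m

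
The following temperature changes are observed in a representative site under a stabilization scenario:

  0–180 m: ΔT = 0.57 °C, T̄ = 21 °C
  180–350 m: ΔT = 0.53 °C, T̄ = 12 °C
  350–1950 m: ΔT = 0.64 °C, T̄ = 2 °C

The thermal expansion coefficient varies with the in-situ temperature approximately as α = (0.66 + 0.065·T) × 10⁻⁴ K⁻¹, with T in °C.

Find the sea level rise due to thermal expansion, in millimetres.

115 mm

Layer 1: α = (0.66 + 0.065×21)×10⁻⁴ = 2.025×10⁻⁴ K⁻¹
Layer 2: α = (0.66 + 0.065×12)×10⁻⁴ = 1.44×10⁻⁴ K⁻¹
Layer 3: α = (0.66 + 0.065×2)×10⁻⁴ = 0.79×10⁻⁴ K⁻¹
180 × 0.57 × 2.025×10⁻⁴ = 0.0207765 m
180–350 m: 0.53 × 1.44×10⁻⁴ × 170 = 0.0129744 m
1600 × 0.79×10⁻⁴ × 0.64 = 0.080896 m
Δh = 0.0207765 + 0.0129744 + 0.080896 = 0.1146469 m ≈ 115 mm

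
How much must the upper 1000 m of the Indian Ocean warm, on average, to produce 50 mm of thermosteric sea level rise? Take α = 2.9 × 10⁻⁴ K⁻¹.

ΔT = Δh/(αH) = 0.05 / (2.9×10⁻⁴ × 1000) ≈ 0.1724 K

0.17 K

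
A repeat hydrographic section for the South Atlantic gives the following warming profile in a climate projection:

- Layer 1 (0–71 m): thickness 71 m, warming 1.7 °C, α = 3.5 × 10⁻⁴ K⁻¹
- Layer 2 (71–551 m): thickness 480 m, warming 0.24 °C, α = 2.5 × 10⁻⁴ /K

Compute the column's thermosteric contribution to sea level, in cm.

about 7.10 cm

Layer 1: 71 × 3.5×10⁻⁴ × 1.7 = 0.042245 m
Layer 2: 0.24 × 480 × 2.5×10⁻⁴ = 0.02880 m
Δh = 0.042245 + 0.02880 = 0.071045 m ≈ 7.10 cm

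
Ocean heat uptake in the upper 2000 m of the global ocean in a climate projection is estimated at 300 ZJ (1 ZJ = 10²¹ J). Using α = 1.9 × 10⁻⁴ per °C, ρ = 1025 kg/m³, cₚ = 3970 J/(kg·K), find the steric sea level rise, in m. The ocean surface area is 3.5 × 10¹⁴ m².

0.040 m

Per unit area: Q = 300×10²¹ / (3.5×10¹⁴) ≈ 8.571×10⁸ J/m²
Δh = αQ/(ρcₚ) = 1.9×10⁻⁴ × 8.571×10⁸ / (1025 × 3970) ≈ 0.040019 m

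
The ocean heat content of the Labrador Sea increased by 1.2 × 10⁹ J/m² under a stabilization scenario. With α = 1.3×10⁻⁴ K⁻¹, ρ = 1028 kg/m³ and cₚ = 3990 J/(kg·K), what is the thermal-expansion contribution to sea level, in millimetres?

about 38 mm

Δh = αQ/(ρcₚ) = 1.3×10⁻⁴ × 1.2×10⁹ / (1028 × 3990) ≈ 0.038033 m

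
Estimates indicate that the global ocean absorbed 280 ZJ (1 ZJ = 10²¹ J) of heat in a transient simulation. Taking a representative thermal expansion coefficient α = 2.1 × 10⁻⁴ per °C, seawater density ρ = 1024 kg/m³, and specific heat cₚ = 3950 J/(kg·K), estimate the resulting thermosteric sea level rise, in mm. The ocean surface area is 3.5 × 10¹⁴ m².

Per unit area: Q = 280×10²¹ / (3.5×10¹⁴) = 8×10⁸ J/m²
Δh = αQ/(ρcₚ) = 2.1×10⁻⁴ × 8×10⁸ / (1024 × 3950) ≈ 0.041535 m

Δh ≈ 41.5 mm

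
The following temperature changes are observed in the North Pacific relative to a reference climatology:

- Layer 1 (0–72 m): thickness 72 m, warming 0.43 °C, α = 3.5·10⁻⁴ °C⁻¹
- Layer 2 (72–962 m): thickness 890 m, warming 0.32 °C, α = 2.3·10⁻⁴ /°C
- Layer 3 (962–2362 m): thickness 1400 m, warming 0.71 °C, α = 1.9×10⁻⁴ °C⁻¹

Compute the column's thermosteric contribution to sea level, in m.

Layer 1: 3.5×10⁻⁴ × 72 × 0.43 = 0.010836 m
72–962 m: 0.32 × 890 × 2.3×10⁻⁴ = 0.065504 m
Layer 3: 1.9×10⁻⁴ × 0.71 × 1400 = 0.18886 m
Δh = 0.010836 + 0.065504 + 0.18886 = 0.26520 m ≈ 0.265 m

0.265 m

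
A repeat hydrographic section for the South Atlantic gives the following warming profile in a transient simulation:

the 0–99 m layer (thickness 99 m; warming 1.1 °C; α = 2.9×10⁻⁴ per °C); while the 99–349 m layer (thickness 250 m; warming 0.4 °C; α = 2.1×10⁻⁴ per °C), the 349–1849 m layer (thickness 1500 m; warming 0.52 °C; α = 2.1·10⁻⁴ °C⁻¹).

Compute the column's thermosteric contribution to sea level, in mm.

1.1 × 99 × 2.9×10⁻⁴ = 0.031581 m
Layer 2: 2.1×10⁻⁴ × 250 × 0.4 = 0.02100 m
349–1849 m: 0.52 × 1500 × 2.1×10⁻⁴ = 0.16380 m
Δh = 0.031581 + 0.02100 + 0.16380 = 0.216381 m ≈ 220 mm

220 mm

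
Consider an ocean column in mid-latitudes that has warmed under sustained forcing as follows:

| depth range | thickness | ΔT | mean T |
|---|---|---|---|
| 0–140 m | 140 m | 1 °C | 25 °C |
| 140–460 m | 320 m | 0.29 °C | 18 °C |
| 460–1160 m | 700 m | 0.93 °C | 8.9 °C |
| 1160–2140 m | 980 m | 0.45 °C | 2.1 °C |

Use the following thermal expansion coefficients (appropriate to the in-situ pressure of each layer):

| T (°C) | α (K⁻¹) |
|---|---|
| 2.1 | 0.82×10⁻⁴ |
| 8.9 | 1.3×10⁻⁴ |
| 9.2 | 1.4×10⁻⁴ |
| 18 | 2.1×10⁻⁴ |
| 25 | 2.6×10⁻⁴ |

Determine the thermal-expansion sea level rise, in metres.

Layer 1 at 25 °C → α = 2.6×10⁻⁴ K⁻¹
Layer 2 at 18 °C → α = 2.1×10⁻⁴ K⁻¹
Layer 3 at 8.9 °C → α = 1.3×10⁻⁴ K⁻¹
Layer 4 at 2.1 °C → α = 0.82×10⁻⁴ K⁻¹
1 × 2.6×10⁻⁴ × 140 = 0.03640 m
140–460 m: 0.29 × 320 × 2.1×10⁻⁴ = 0.019488 m
460–1160 m: 700 × 0.93 × 1.3×10⁻⁴ = 0.08463 m
1160–2140 m: 980 × 0.45 × 0.82×10⁻⁴ = 0.036162 m
Δh = 0.03640 + 0.019488 + 0.08463 + 0.036162 = 0.17668 m

0.177 m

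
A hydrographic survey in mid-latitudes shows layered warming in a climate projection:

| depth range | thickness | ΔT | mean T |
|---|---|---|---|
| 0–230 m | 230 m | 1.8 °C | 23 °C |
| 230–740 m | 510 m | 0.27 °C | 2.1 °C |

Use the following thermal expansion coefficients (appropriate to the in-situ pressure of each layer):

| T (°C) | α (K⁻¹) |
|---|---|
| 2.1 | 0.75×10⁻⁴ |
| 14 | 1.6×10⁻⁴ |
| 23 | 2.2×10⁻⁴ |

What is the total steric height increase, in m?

Δh ≈ 0.10 m

Layer 1 at 23 °C → α = 2.2×10⁻⁴ K⁻¹
Layer 2 at 2.1 °C → α = 0.75×10⁻⁴ K⁻¹
1.8 × 2.2×10⁻⁴ × 230 = 0.09108 m
0.27 × 510 × 0.75×10⁻⁴ = 0.0103275 m
Δh = 0.09108 + 0.0103275 = 0.1014075 m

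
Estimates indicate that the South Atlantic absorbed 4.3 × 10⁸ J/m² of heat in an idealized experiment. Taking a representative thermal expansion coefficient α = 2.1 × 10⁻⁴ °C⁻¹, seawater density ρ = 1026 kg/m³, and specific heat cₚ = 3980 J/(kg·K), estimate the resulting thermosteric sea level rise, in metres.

Δh ≈ 0.0221 m

Δh = αQ/(ρcₚ) = 2.1×10⁻⁴ × 4.3×10⁸ / (1026 × 3980) ≈ 0.022113 m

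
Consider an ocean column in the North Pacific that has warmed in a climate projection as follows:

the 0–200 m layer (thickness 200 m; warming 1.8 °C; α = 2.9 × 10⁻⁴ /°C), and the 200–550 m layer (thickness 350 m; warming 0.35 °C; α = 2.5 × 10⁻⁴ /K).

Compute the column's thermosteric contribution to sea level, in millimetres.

Layer 1: 2.9×10⁻⁴ × 200 × 1.8 = 0.10440 m
2.5×10⁻⁴ × 350 × 0.35 = 0.030625 m
Δh = 0.10440 + 0.030625 = 0.135025 m

Δh ≈ 140 mm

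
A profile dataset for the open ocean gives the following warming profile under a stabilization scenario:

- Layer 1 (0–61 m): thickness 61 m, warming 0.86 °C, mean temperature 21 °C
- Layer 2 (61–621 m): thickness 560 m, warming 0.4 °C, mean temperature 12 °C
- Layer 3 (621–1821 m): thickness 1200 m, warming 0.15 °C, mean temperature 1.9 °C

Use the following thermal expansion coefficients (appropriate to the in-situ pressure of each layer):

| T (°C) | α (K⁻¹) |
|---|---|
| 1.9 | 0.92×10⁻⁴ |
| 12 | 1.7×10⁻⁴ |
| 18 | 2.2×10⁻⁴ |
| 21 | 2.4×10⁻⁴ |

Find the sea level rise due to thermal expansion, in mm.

Δh ≈ 67.2 mm

Layer 1 at 21 °C → α = 2.4×10⁻⁴ K⁻¹
Layer 2 at 12 °C → α = 1.7×10⁻⁴ K⁻¹
Layer 3 at 1.9 °C → α = 0.92×10⁻⁴ K⁻¹
2.4×10⁻⁴ × 0.86 × 61 = 0.0125904 m
1.7×10⁻⁴ × 560 × 0.4 = 0.03808 m
Layer 3: 0.92×10⁻⁴ × 0.15 × 1200 = 0.01656 m
Δh = 0.0125904 + 0.03808 + 0.01656 = 0.0672304 m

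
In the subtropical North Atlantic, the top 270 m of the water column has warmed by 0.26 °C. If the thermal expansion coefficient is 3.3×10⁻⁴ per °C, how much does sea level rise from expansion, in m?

Δh = αΔT·H = 3.3×10⁻⁴ × 0.26 × 270 = 0.023166 m

Δh = 0.0232 m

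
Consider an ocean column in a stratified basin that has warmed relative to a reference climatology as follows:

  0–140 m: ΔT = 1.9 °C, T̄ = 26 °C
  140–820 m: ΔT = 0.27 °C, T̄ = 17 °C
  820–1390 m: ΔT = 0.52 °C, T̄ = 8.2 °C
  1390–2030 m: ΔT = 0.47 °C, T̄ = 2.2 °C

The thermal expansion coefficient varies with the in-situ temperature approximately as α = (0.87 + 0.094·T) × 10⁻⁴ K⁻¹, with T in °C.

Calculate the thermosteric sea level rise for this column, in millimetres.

Layer 1: α = (0.87 + 0.094×26)×10⁻⁴ = 3.314×10⁻⁴ K⁻¹
Layer 2: α = (0.87 + 0.094×17)×10⁻⁴ = 2.468×10⁻⁴ K⁻¹
Layer 3: α = (0.87 + 0.094×8.2)×10⁻⁴ = 1.6408×10⁻⁴ K⁻¹
Layer 4: α = (0.87 + 0.094×2.2)×10⁻⁴ = 1.0768×10⁻⁴ K⁻¹
1.9 × 3.314×10⁻⁴ × 140 = 0.0881524 m
140–820 m: 0.27 × 680 × 2.468×10⁻⁴ = 0.04531248 m
Layer 3: 570 × 1.6408×10⁻⁴ × 0.52 = 0.048633312 m
1390–2030 m: 0.47 × 640 × 1.0768×10⁻⁴ = 0.032390144 m
Δh = 0.0881524 + 0.04531248 + 0.048633312 + 0.032390144 = 0.214488336 m

about 214 mm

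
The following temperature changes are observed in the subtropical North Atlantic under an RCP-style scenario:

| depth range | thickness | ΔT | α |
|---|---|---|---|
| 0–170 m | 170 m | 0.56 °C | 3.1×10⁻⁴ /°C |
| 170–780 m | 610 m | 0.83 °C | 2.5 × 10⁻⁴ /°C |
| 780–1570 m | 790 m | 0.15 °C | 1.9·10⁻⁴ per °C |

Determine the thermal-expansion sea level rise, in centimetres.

about 17.9 cm

0–170 m: 0.56 × 170 × 3.1×10⁻⁴ = 0.029512 m
0.83 × 610 × 2.5×10⁻⁴ = 0.126575 m
Layer 3: 0.15 × 790 × 1.9×10⁻⁴ = 0.022515 m
Δh = 0.029512 + 0.126575 + 0.022515 = 0.178602 m ≈ 17.9 cm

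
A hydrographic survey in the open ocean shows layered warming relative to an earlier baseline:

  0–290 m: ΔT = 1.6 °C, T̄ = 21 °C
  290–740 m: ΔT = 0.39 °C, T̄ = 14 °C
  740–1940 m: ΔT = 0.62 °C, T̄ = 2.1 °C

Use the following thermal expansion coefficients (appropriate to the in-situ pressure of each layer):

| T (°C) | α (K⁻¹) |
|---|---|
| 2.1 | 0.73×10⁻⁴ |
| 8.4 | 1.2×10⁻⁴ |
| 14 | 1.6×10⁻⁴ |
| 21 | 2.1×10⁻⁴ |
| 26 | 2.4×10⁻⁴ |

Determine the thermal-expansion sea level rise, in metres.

Δh = 0.180 m

Layer 1 at 21 °C → α = 2.1×10⁻⁴ K⁻¹
Layer 2 at 14 °C → α = 1.6×10⁻⁴ K⁻¹
Layer 3 at 2.1 °C → α = 0.73×10⁻⁴ K⁻¹
1.6 × 2.1×10⁻⁴ × 290 = 0.09744 m
1.6×10⁻⁴ × 450 × 0.39 = 0.02808 m
1200 × 0.73×10⁻⁴ × 0.62 = 0.054312 m
Δh = 0.09744 + 0.02808 + 0.054312 = 0.179832 m ≈ 0.180 m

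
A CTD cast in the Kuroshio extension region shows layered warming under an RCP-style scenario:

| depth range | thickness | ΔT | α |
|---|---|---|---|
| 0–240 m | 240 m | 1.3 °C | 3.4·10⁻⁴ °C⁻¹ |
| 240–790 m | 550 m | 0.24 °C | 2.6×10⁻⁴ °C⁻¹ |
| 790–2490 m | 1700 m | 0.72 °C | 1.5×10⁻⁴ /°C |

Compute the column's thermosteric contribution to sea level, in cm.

0–240 m: 3.4×10⁻⁴ × 240 × 1.3 = 0.10608 m
0.24 × 2.6×10⁻⁴ × 550 = 0.03432 m
790–2490 m: 1.5×10⁻⁴ × 1700 × 0.72 = 0.18360 m
Δh = 0.10608 + 0.03432 + 0.18360 = 0.32400 m

Δh = 32 cm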